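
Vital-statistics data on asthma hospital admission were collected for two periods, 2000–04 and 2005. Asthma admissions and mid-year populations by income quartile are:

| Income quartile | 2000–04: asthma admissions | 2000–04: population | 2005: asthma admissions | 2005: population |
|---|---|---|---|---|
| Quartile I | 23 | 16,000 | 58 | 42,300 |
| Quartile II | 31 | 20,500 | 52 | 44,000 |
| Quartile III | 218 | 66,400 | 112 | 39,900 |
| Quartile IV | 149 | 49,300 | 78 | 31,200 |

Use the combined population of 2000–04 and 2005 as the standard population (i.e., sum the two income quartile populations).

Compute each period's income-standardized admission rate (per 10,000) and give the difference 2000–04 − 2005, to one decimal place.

3.8

Income-specific rates per 10,000 for 2000–04: 14.38, 15.12, 32.83, 30.22.
For 2005: 13.71, 11.82, 28.07, 25.00.
Combined standard total = 309,600; weights = 0.1883, 0.2083, 0.3433, 0.2600.
2000–04: 0.1883×14.38 + 0.2083×15.12 + 0.3433×32.83 + 0.2600×30.22 = 24.9882 per 10,000.
2005: 0.1883×13.71 + 0.2083×11.82 + 0.3433×28.07 + 0.2600×25.00 = 21.1822 per 10,000.
Difference = 24.9882 − 21.1822 = 3.8060.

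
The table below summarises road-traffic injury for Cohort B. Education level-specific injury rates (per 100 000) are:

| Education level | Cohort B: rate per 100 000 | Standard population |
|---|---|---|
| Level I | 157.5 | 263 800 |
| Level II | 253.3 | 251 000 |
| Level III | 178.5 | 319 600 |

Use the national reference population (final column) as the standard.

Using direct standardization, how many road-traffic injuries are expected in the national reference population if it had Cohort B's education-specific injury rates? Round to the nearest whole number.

1622

Expected road-traffic injuries = Σ (standard pop × education-specific rate ÷ 100 000)
= 263 800×157.5/100 000 + 251 000×253.3/100 000 + 319 600×178.5/100 000
= 415.49 + 635.78 + 570.49 = 1621.75.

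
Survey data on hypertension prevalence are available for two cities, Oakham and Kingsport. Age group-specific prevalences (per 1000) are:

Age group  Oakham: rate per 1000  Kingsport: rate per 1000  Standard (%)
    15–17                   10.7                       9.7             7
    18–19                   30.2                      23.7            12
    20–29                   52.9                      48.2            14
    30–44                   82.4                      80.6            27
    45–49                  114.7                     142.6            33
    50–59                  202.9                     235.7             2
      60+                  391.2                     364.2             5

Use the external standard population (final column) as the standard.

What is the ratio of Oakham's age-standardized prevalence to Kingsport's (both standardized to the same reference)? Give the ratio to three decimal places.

Standard weights: 0.07, 0.12, 0.14, 0.27, 0.33, 0.02, 0.05.
Oakham: 0.0700×10.7 + 0.1200×30.2 + 0.1400×52.9 + 0.2700×82.4 + 0.3300×114.7 + 0.0200×202.9 + 0.0500×391.2 = 95.4960 per 1000.
Kingsport: 0.0700×9.7 + 0.1200×23.7 + 0.1400×48.2 + 0.2700×80.6 + 0.3300×142.6 + 0.0200×235.7 + 0.0500×364.2 = 102.0150 per 1000.
Ratio = 95.4960 ÷ 102.0150 = 0.93610.

0.936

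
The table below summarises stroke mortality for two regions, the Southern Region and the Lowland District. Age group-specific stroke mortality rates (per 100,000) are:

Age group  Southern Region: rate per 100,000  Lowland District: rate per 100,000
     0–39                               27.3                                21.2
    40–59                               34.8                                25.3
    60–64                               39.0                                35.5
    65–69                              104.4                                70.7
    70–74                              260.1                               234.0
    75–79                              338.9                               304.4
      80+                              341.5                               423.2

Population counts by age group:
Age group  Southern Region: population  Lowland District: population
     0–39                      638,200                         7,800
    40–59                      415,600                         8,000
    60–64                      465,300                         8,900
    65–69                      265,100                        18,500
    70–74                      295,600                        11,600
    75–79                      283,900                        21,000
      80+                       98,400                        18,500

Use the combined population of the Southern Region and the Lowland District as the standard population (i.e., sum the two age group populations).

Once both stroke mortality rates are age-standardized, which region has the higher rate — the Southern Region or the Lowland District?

Combined standard total = 2,556,400; weights = 0.2527, 0.1657, 0.1855, 0.1109, 0.1202, 0.1193, 0.0457.
The Southern Region: 0.2527×27.3 + 0.1657×34.8 + 0.1855×39.0 + 0.1109×104.4 + 0.1202×260.1 + 0.1193×338.9 + 0.0457×341.5 = 118.7738 per 100,000.
The Lowland District: 0.2527×21.2 + 0.1657×25.3 + 0.1855×35.5 + 0.1109×70.7 + 0.1202×234.0 + 0.1193×304.4 + 0.0457×423.2 = 107.7552 per 100,000.
The crude rates (115.52 vs 200.72) would put the Lowland District higher, but that reflects its age composition; once standardized to a common age structure, the Southern Region has the higher underlying rate.

Southern Region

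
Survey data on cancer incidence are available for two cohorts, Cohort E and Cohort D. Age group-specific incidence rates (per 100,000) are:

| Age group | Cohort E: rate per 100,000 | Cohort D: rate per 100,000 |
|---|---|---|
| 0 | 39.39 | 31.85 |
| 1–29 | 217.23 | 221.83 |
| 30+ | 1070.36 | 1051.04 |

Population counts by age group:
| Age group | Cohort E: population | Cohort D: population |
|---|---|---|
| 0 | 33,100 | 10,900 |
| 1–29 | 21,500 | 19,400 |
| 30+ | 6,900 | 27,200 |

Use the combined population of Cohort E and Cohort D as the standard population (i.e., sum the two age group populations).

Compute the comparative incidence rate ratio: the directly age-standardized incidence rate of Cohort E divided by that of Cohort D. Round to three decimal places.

1.017

Combined standard total = 119,000; weights = 0.3697, 0.3437, 0.2866.
Cohort E: 0.3697×39.39 + 0.3437×217.23 + 0.2866×1070.36 = 395.9424 per 100,000.
Cohort D: 0.3697×31.85 + 0.3437×221.83 + 0.2866×1051.04 = 389.1993 per 100,000.
Ratio = 395.9424 ÷ 389.1993 = 1.01733.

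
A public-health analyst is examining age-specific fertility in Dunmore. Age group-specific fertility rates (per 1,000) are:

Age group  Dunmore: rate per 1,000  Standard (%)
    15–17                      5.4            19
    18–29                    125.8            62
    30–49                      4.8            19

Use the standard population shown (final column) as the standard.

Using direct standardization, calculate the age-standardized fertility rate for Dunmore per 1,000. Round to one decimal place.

79.9

Standard weights: 0.19, 0.62, 0.19.
Standardized rate: 0.1900×5.4 + 0.6200×125.8 + 0.1900×4.8 = 79.9340 per 1,000.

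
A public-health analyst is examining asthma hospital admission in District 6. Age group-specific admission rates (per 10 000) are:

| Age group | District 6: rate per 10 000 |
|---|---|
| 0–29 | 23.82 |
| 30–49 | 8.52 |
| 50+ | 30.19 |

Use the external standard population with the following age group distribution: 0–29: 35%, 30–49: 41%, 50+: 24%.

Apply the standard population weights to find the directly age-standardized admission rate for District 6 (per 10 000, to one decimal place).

Standard weights: 0.35, 0.41, 0.24.
Standardized rate: 0.3500×23.82 + 0.4100×8.52 + 0.2400×30.19 = 19.0758 per 10 000.

19.1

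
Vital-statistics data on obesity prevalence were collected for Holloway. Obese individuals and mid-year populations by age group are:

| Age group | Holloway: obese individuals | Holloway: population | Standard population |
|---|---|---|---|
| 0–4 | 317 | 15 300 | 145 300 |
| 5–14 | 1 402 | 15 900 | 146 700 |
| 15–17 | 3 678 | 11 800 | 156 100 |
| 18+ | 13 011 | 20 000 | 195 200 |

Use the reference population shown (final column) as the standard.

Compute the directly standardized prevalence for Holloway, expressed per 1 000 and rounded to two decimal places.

Age-specific rates per 1 000 for Holloway: 20.719, 88.176, 311.695, 650.550.
Standard total = 643 300; weights = 0.2259, 0.2280, 0.2427, 0.3034.
Standardized rate: 0.2259×20.719 + 0.2280×88.176 + 0.2427×311.695 + 0.3034×650.550 = 297.8219 per 1 000.

297.82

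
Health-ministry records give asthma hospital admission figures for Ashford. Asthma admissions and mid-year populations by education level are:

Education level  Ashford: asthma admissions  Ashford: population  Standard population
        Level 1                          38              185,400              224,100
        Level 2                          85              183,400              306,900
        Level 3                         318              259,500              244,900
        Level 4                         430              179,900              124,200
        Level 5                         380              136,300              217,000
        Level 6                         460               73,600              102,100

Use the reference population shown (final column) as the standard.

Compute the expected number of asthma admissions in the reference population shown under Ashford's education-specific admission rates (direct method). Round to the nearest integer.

Education-specific rates per 10,000 for Ashford: 2.05, 4.63, 12.25, 23.90, 27.88, 62.50.
Expected asthma admissions = Σ (standard pop × education-specific rate ÷ 10,000)
= 224,100×2.05/10,000 + 306,900×4.63/10,000 + 244,900×12.25/10,000 + 124,200×23.90/10,000 + 217,000×27.88/10,000 + 102,100×62.50/10,000
= 45.93 + 142.24 + 300.11 + 296.86 + 604.99 + 638.12 = 2028.26.

2028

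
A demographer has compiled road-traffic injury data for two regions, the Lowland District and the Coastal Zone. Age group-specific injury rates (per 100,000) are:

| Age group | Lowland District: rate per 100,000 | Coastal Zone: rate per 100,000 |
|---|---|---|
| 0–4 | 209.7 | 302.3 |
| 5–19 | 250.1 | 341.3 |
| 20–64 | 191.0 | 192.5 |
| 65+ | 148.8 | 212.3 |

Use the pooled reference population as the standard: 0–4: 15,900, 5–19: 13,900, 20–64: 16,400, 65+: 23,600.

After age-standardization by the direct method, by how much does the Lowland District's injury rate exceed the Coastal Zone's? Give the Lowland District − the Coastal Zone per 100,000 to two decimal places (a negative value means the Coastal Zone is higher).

-61.08

Standard total = 69,800; weights = 0.2278, 0.1991, 0.2350, 0.3381.
The Lowland District: 0.2278×209.7 + 0.1991×250.1 + 0.2350×191.0 + 0.3381×148.8 = 192.7607 per 100,000.
The Coastal Zone: 0.2278×302.3 + 0.1991×341.3 + 0.2350×192.5 + 0.3381×212.3 = 253.8384 per 100,000.
Difference = 192.7607 − 253.8384 = -61.0777.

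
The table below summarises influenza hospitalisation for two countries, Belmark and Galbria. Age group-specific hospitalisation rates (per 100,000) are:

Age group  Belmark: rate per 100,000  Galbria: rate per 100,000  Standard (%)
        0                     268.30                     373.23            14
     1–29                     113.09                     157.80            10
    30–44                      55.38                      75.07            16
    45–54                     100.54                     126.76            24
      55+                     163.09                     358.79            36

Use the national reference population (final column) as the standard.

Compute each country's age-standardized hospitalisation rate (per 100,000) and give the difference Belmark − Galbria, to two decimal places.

Standard weights: 0.14, 0.10, 0.16, 0.24, 0.36.
Belmark: 0.1400×268.30 + 0.1000×113.09 + 0.1600×55.38 + 0.2400×100.54 + 0.3600×163.09 = 140.5738 per 100,000.
Galbria: 0.1400×373.23 + 0.1000×157.80 + 0.1600×75.07 + 0.2400×126.76 + 0.3600×358.79 = 239.6302 per 100,000.
Difference = 140.5738 − 239.6302 = -99.0564.

-99.06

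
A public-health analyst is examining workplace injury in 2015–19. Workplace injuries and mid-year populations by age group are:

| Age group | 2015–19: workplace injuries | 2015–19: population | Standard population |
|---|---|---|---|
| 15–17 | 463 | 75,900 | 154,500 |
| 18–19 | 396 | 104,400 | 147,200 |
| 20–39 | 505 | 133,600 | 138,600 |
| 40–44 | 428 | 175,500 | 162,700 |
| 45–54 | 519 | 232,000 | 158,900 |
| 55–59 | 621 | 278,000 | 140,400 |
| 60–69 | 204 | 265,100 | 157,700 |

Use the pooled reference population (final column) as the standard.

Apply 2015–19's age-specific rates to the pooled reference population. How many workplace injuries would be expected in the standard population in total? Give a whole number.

Age-specific rates per 10,000 for 2015–19: 61.00, 37.93, 37.80, 24.39, 22.37, 22.34, 7.70.
Expected workplace injuries = Σ (standard pop × age-specific rate ÷ 10,000)
= 154,500×61.00/10,000 + 147,200×37.93/10,000 + 138,600×37.80/10,000 + 162,700×24.39/10,000 + 158,900×22.37/10,000 + 140,400×22.34/10,000 + 157,700×7.70/10,000
= 942.47 + 558.34 + 523.90 + 396.78 + 355.47 + 313.63 + 121.35 = 3211.95.

3212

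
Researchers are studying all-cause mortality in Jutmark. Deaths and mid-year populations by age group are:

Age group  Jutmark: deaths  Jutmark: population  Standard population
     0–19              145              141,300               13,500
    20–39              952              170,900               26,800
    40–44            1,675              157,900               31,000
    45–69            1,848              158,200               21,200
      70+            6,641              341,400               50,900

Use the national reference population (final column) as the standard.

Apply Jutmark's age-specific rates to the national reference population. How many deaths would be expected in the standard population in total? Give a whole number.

Age-specific rates per 100,000 for Jutmark: 102.62, 557.05, 1060.80, 1168.14, 1945.23.
Expected deaths = Σ (standard pop × age-specific rate ÷ 100,000)
= 13,500×102.62/100,000 + 26,800×557.05/100,000 + 31,000×1060.80/100,000 + 21,200×1168.14/100,000 + 50,900×1945.23/100,000
= 13.85 + 149.29 + 328.85 + 247.65 + 990.12 = 1729.76.

1730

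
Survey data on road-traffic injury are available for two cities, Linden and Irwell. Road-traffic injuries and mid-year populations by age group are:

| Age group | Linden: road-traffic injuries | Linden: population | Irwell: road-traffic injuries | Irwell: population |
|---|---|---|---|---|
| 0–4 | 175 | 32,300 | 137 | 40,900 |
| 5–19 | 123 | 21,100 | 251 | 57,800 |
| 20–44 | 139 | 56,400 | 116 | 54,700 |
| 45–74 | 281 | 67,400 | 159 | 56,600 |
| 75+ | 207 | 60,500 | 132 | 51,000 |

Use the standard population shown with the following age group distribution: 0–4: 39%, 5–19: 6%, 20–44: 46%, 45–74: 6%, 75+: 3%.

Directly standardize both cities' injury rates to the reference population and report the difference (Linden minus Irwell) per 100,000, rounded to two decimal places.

Age-specific rates per 100,000 for Linden: 541.80, 582.94, 246.45, 416.91, 342.15.
For Irwell: 334.96, 434.26, 212.07, 280.92, 258.82.
Standard weights: 0.39, 0.06, 0.46, 0.06, 0.03.
Linden: 0.3900×541.80 + 0.0600×582.94 + 0.4600×246.45 + 0.0600×416.91 + 0.0300×342.15 = 394.9247 per 100,000.
Irwell: 0.3900×334.96 + 0.0600×434.26 + 0.4600×212.07 + 0.0600×280.92 + 0.0300×258.82 = 278.8612 per 100,000.
Difference = 394.9247 − 278.8612 = 116.0635.

116.06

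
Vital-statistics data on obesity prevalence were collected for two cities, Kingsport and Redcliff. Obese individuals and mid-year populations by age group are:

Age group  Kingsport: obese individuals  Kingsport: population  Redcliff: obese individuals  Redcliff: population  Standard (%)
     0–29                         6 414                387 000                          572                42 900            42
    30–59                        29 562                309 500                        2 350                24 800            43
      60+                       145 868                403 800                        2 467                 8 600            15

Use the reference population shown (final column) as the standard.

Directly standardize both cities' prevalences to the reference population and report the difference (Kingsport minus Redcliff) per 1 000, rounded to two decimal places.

Age-specific rates per 1 000 for Kingsport: 16.574, 95.515, 361.238.
For Redcliff: 13.333, 94.758, 286.860.
Standard weights: 0.42, 0.43, 0.15.
Kingsport: 0.4200×16.574 + 0.4300×95.515 + 0.1500×361.238 = 102.2183 per 1 000.
Redcliff: 0.4200×13.333 + 0.4300×94.758 + 0.1500×286.860 = 89.3750 per 1 000.
Difference = 102.2183 − 89.3750 = 12.8432.

12.84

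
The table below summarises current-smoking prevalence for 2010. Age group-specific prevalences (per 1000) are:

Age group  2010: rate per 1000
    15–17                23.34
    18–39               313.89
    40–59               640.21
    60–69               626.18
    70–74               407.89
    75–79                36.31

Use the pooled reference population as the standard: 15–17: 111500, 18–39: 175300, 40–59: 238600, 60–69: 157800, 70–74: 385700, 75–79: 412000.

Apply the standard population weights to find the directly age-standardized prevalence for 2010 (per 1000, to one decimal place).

325.1

Standard total = 1480900; weights = 0.0753, 0.1184, 0.1611, 0.1066, 0.2604, 0.2782.
Standardized rate: 0.0753×23.34 + 0.1184×313.89 + 0.1611×640.21 + 0.1066×626.18 + 0.2604×407.89 + 0.2782×36.31 = 325.1236 per 1000.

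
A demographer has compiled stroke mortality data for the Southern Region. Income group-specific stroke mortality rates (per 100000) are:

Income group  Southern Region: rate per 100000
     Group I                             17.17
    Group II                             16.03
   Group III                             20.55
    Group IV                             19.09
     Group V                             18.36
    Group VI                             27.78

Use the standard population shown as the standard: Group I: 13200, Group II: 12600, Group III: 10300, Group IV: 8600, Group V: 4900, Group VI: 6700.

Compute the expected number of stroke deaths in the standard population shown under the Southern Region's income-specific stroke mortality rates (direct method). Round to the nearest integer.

11

Expected stroke deaths = Σ (standard pop × income-specific rate ÷ 100000)
= 13200×17.17/100000 + 12600×16.03/100000 + 10300×20.55/100000 + 8600×19.09/100000 + 4900×18.36/100000 + 6700×27.78/100000
= 2.27 + 2.02 + 2.12 + 1.64 + 0.90 + 1.86 = 10.81.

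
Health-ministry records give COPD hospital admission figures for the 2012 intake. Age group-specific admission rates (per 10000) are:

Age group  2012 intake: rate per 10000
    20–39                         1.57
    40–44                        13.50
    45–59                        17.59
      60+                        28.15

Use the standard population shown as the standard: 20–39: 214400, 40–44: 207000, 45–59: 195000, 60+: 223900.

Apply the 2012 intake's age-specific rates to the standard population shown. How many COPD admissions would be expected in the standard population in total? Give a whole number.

1286

Expected COPD admissions = Σ (standard pop × age-specific rate ÷ 10000)
= 214400×1.57/10000 + 207000×13.50/10000 + 195000×17.59/10000 + 223900×28.15/10000
= 33.66 + 279.45 + 343.00 + 630.28 = 1286.39.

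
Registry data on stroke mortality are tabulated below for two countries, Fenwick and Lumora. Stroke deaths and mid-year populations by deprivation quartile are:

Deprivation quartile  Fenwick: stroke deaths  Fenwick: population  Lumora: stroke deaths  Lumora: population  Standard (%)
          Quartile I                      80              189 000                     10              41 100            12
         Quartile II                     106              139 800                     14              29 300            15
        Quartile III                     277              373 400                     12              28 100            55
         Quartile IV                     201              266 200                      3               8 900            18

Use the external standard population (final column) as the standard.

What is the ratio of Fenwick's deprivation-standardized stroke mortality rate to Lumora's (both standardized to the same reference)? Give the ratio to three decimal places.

Deprivation-specific rates per 100 000 for Fenwick: 42.33, 75.82, 74.18, 75.51.
For Lumora: 24.33, 47.78, 42.70, 33.71.
Standard weights: 0.12, 0.15, 0.55, 0.18.
Fenwick: 0.1200×42.33 + 0.1500×75.82 + 0.5500×74.18 + 0.1800×75.51 = 70.8448 per 100 000.
Lumora: 0.1200×24.33 + 0.1500×47.78 + 0.5500×42.70 + 0.1800×33.71 = 39.6419 per 100 000.
Ratio = 70.8448 ÷ 39.6419 = 1.78712.

1.787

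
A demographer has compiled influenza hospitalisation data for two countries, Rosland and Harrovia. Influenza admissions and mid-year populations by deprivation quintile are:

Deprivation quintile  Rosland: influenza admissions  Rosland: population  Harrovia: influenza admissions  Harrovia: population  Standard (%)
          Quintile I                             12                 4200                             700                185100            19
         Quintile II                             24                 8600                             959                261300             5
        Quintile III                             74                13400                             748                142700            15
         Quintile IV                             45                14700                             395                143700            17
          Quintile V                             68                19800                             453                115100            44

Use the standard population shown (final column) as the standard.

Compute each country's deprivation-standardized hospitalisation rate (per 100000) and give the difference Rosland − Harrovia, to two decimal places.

-34.50

Deprivation-specific rates per 100000 for Rosland: 285.71, 279.07, 552.24, 306.12, 343.43.
For Harrovia: 378.17, 367.01, 524.18, 274.88, 393.57.
Standard weights: 0.19, 0.05, 0.15, 0.17, 0.44.
Rosland: 0.1900×285.71 + 0.0500×279.07 + 0.1500×552.24 + 0.1700×306.12 + 0.4400×343.43 = 354.2270 per 100000.
Harrovia: 0.1900×378.17 + 0.0500×367.01 + 0.1500×524.18 + 0.1700×274.88 + 0.4400×393.57 = 388.7305 per 100000.
Difference = 354.2270 − 388.7305 = -34.5036.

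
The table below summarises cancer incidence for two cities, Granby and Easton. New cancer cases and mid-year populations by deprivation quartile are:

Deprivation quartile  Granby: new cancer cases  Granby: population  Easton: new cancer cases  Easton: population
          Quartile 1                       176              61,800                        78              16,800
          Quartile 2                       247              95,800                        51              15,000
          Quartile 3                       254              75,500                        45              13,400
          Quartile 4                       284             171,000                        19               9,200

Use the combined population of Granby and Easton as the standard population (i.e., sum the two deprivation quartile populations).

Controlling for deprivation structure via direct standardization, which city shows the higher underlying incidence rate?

Easton

Deprivation-specific rates per 100,000 for Granby: 284.79, 257.83, 336.42, 166.08.
For Easton: 464.29, 340.00, 335.82, 206.52.
Combined standard total = 458,500; weights = 0.1714, 0.2417, 0.1939, 0.3930.
Granby: 0.1714×284.79 + 0.2417×257.83 + 0.1939×336.42 + 0.3930×166.08 = 241.6313 per 100,000.
Easton: 0.1714×464.29 + 0.2417×340.00 + 0.1939×335.82 + 0.3930×206.52 = 308.0361 per 100,000.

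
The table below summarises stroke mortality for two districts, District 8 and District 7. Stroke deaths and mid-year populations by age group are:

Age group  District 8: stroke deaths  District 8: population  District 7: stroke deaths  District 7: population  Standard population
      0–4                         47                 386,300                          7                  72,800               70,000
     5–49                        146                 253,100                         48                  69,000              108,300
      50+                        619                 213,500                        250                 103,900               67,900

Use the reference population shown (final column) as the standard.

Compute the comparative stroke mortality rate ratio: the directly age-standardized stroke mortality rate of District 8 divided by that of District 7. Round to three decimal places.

Age-specific rates per 100,000 for District 8: 12.17, 57.68, 289.93.
For District 7: 9.62, 69.57, 240.62.
Standard total = 246,200; weights = 0.2843, 0.4399, 0.2758.
District 8: 0.2843×12.17 + 0.4399×57.68 + 0.2758×289.93 = 108.7943 per 100,000.
District 7: 0.2843×9.62 + 0.4399×69.57 + 0.2758×240.62 = 99.6946 per 100,000.
Ratio = 108.7943 ÷ 99.6946 = 1.09128.

1.091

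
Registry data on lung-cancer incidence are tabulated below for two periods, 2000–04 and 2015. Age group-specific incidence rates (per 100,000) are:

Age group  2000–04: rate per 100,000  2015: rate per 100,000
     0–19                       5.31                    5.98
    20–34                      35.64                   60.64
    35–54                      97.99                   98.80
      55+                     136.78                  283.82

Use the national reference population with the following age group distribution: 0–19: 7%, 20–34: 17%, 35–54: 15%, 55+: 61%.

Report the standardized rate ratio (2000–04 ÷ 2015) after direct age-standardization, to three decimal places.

0.526

Standard weights: 0.07, 0.17, 0.15, 0.61.
2000–04: 0.0700×5.31 + 0.1700×35.64 + 0.1500×97.99 + 0.6100×136.78 = 104.5648 per 100,000.
2015: 0.0700×5.98 + 0.1700×60.64 + 0.1500×98.80 + 0.6100×283.82 = 198.6776 per 100,000.
Ratio = 104.5648 ÷ 198.6776 = 0.52630.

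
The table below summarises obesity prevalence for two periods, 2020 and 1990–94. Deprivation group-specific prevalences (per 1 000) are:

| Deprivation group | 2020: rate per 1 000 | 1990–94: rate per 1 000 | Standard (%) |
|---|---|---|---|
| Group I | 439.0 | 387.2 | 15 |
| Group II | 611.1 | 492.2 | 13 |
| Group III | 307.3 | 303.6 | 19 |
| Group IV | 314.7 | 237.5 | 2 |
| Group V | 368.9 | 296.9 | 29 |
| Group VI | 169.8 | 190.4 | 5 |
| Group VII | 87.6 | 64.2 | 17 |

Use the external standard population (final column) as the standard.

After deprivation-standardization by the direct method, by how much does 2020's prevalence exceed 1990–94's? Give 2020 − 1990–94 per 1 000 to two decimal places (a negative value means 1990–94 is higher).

Standard weights: 0.15, 0.13, 0.19, 0.02, 0.29, 0.05, 0.17.
2020: 0.1500×439.0 + 0.1300×611.1 + 0.1900×307.3 + 0.0200×314.7 + 0.2900×368.9 + 0.0500×169.8 + 0.1700×87.6 = 340.3370 per 1 000.
1990–94: 0.1500×387.2 + 0.1300×492.2 + 0.1900×303.6 + 0.0200×237.5 + 0.2900×296.9 + 0.0500×190.4 + 0.1700×64.2 = 291.0350 per 1 000.
Difference = 340.3370 − 291.0350 = 49.3020.

49.30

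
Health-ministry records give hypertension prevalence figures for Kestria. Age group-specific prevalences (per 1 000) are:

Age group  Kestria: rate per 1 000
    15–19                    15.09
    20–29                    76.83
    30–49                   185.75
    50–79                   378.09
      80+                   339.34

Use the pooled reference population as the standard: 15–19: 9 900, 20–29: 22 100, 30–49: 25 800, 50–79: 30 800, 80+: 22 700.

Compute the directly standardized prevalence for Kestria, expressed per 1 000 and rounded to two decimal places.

233.49

Standard total = 111 300; weights = 0.0889, 0.1986, 0.2318, 0.2767, 0.2040.
Standardized rate: 0.0889×15.09 + 0.1986×76.83 + 0.2318×185.75 + 0.2767×378.09 + 0.2040×339.34 = 233.4939 per 1 000.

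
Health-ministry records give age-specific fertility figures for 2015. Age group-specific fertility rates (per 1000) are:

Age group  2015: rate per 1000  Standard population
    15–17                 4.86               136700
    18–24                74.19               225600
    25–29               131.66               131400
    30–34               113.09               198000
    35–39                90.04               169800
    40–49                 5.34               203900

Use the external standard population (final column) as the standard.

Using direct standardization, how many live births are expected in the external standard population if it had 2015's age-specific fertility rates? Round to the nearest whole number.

Expected live births = Σ (standard pop × age-specific rate ÷ 1000)
= 136700×4.86/1000 + 225600×74.19/1000 + 131400×131.66/1000 + 198000×113.09/1000 + 169800×90.04/1000 + 203900×5.34/1000
= 664.36 + 16737.26 + 17300.12 + 22391.82 + 15288.79 + 1088.83 = 73471.19.

73471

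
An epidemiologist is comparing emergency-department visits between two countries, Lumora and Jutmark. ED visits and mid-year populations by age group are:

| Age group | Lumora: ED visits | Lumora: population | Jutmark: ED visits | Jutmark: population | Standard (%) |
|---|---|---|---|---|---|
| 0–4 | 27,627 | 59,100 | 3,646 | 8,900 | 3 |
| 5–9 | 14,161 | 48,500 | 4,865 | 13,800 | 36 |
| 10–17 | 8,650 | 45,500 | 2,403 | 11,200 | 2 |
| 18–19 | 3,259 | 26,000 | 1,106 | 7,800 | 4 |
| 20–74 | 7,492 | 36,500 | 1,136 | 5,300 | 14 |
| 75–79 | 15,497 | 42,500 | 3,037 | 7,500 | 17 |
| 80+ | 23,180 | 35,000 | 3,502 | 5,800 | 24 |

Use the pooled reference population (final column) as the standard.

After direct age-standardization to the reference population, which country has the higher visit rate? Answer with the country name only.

Age-specific rates per 1,000 for Lumora: 467.462, 291.979, 190.110, 125.346, 205.260, 364.635, 662.286.
For Jutmark: 409.663, 352.536, 214.554, 141.795, 214.340, 404.933, 603.793.
Standard weights: 0.03, 0.36, 0.02, 0.04, 0.14, 0.17, 0.24.
Lumora: 0.0300×467.462 + 0.3600×291.979 + 0.0200×190.110 + 0.0400×125.346 + 0.1400×205.260 + 0.1700×364.635 + 0.2400×662.286 = 377.6255 per 1,000.
Jutmark: 0.0300×409.663 + 0.3600×352.536 + 0.0200×214.554 + 0.0400×141.795 + 0.1400×214.340 + 0.1700×404.933 + 0.2400×603.793 = 392.9224 per 1,000.
The crude rates (340.72 vs 326.62) would put Lumora higher, but that reflects its age composition; once standardized to a common age structure, Jutmark has the higher underlying rate.

Jutmark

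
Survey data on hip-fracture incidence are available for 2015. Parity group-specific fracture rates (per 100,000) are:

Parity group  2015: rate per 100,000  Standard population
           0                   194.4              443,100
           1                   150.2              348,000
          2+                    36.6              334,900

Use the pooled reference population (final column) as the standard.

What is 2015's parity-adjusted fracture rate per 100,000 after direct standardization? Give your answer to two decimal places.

Standard total = 1,126,000; weights = 0.3935, 0.3091, 0.2974.
Standardized rate: 0.3935×194.4 + 0.3091×150.2 + 0.2974×36.6 = 133.8060 per 100,000.

133.81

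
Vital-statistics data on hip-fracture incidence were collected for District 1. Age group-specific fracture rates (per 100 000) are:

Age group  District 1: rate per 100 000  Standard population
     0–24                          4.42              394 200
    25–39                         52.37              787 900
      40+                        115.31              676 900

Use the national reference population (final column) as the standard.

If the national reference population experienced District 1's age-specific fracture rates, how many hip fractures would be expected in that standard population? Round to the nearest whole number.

Expected hip fractures = Σ (standard pop × age-specific rate ÷ 100 000)
= 394 200×4.42/100 000 + 787 900×52.37/100 000 + 676 900×115.31/100 000
= 17.42 + 412.62 + 780.53 = 1210.58.

1211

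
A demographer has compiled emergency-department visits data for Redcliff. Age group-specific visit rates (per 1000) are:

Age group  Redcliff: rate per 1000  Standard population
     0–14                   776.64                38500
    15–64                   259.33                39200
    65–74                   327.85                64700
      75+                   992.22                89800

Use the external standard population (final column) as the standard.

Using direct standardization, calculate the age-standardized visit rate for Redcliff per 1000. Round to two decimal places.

Standard total = 232200; weights = 0.1658, 0.1688, 0.2786, 0.3867.
Standardized rate: 0.1658×776.64 + 0.1688×259.33 + 0.2786×327.85 + 0.3867×992.22 = 647.6297 per 1000.

647.63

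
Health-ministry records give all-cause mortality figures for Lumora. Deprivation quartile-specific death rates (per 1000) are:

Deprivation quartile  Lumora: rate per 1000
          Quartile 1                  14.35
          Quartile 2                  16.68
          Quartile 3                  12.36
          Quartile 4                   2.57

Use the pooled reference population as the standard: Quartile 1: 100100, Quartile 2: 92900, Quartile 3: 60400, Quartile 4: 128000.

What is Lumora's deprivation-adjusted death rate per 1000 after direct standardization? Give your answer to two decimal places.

10.65

Standard total = 381400; weights = 0.2625, 0.2436, 0.1584, 0.3356.
Standardized rate: 0.2625×14.35 + 0.2436×16.68 + 0.1584×12.36 + 0.3356×2.57 = 10.6490 per 1000.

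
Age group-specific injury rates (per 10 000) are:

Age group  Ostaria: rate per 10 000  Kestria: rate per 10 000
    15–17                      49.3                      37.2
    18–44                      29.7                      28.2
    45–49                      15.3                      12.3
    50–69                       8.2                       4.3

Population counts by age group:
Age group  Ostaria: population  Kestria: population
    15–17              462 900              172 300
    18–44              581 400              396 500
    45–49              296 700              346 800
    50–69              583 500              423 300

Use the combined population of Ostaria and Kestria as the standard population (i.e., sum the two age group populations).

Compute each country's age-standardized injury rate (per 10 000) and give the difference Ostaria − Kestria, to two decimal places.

Combined standard total = 3 263 400; weights = 0.1946, 0.2997, 0.1972, 0.3085.
Ostaria: 0.1946×49.3 + 0.2997×29.7 + 0.1972×15.3 + 0.3085×8.2 = 24.0425 per 10 000.
Kestria: 0.1946×37.2 + 0.2997×28.2 + 0.1972×12.3 + 0.3085×4.3 = 19.4431 per 10 000.
Difference = 24.0425 − 19.4431 = 4.5994.

4.60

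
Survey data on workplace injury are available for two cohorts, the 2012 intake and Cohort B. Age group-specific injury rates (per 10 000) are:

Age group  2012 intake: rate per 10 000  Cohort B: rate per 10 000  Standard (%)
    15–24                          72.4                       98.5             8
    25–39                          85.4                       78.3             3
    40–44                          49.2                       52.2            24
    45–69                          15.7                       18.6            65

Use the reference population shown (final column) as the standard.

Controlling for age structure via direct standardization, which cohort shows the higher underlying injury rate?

Cohort B

Standard weights: 0.08, 0.03, 0.24, 0.65.
The 2012 intake: 0.0800×72.4 + 0.0300×85.4 + 0.2400×49.2 + 0.6500×15.7 = 30.3670 per 10 000.
Cohort B: 0.0800×98.5 + 0.0300×78.3 + 0.2400×52.2 + 0.6500×18.6 = 34.8470 per 10 000.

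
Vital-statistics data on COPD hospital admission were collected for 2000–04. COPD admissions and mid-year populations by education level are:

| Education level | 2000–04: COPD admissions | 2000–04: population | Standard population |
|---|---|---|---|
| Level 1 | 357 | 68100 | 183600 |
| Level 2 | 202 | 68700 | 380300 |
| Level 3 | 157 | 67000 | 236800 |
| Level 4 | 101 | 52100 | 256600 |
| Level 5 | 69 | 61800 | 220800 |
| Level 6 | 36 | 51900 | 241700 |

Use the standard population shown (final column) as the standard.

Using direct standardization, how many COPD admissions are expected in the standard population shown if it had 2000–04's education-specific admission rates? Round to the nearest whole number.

Education-specific rates per 10000 for 2000–04: 52.42, 29.40, 23.43, 19.39, 11.17, 6.94.
Expected COPD admissions = Σ (standard pop × education-specific rate ÷ 10000)
= 183600×52.42/10000 + 380300×29.40/10000 + 236800×23.43/10000 + 256600×19.39/10000 + 220800×11.17/10000 + 241700×6.94/10000
= 962.48 + 1118.20 + 554.89 + 497.44 + 246.52 + 167.65 = 3547.19.

3547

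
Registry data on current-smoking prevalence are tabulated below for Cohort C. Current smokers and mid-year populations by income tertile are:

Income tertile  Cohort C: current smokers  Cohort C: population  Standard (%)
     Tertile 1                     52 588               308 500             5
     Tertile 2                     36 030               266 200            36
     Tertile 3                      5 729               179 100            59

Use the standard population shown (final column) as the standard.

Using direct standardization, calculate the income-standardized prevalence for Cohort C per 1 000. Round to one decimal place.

Income-specific rates per 1 000 for Cohort C: 170.464, 135.349, 31.988.
Standard weights: 0.05, 0.36, 0.59.
Standardized rate: 0.0500×170.464 + 0.3600×135.349 + 0.5900×31.988 = 76.1217 per 1 000.

76.1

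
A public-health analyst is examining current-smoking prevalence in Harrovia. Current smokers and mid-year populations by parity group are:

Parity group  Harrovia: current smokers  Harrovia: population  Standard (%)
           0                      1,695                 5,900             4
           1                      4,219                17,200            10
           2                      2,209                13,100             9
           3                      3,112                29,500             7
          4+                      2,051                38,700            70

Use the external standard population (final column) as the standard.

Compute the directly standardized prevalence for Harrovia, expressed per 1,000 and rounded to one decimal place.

Parity-specific rates per 1,000 for Harrovia: 287.288, 245.291, 168.626, 105.492, 52.997.
Standard weights: 0.04, 0.10, 0.09, 0.07, 0.70.
Standardized rate: 0.0400×287.288 + 0.1000×245.291 + 0.0900×168.626 + 0.0700×105.492 + 0.7000×52.997 = 95.6795 per 1,000.

95.7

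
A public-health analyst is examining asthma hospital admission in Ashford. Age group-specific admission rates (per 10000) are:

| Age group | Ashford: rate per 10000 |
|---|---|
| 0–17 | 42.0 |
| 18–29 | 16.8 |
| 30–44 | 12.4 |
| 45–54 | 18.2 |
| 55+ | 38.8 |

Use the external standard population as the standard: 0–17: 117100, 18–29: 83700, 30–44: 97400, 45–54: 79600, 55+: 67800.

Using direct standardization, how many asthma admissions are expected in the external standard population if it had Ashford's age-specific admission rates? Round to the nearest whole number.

Expected asthma admissions = Σ (standard pop × age-specific rate ÷ 10000)
= 117100×42.0/10000 + 83700×16.8/10000 + 97400×12.4/10000 + 79600×18.2/10000 + 67800×38.8/10000
= 491.82 + 140.62 + 120.78 + 144.87 + 263.06 = 1161.15.

1161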